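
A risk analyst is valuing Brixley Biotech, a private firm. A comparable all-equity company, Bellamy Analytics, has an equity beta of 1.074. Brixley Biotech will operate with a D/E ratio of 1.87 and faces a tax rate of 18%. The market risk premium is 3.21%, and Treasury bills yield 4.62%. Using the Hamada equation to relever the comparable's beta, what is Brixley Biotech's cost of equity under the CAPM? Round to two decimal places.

β_L = β_U × [1 + (1 − t)(D/E)] = 1.074 × [1 + (1 − 0.18) × 1.87]
    = 1.074 × [1 + 0.82 × 1.87] = 1.074 × 2.5334 = 2.7209
E(R) = R_f + β_L × MRP = 4.62% + 2.7209 × 3.21% = 13.35%

13.35%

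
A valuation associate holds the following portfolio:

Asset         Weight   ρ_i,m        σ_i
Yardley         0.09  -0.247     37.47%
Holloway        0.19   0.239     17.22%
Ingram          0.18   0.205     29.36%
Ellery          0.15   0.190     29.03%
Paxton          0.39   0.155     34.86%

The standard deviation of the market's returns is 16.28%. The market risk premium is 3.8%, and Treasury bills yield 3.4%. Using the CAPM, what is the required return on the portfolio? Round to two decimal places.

4.33%

β_Yardley = -0.247 × 37.47% / 16.28% = -0.5685
β_Holloway = 0.239 × 17.22% / 16.28% = 0.2528
β_Ingram = 0.205 × 29.36% / 16.28% = 0.3697
β_Ellery = 0.190 × 29.03% / 16.28% = 0.3388
β_Paxton = 0.155 × 34.86% / 16.28% = 0.3319
β_P = Σ w_i β_i = 0.09×-0.5685 + 0.19×0.2528 + 0.18×0.3697 + 0.15×0.3388 + 0.39×0.3319 = 0.2437
E(R_P) = R_f + β_P × MRP = 3.4% + 0.2437 × 3.8% = 4.33%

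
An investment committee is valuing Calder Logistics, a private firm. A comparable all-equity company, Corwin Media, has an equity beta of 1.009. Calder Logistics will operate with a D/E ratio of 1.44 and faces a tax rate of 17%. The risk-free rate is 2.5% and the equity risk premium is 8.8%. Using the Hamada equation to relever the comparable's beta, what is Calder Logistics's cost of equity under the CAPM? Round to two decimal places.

21.99%

β_L = β_U × [1 + (1 − t)(D/E)] = 1.009 × [1 + (1 − 0.17) × 1.44]
    = 1.009 × [1 + 0.83 × 1.44] = 1.009 × 2.1952 = 2.2150
E(R) = R_f + β_L × MRP = 2.5% + 2.2150 × 8.8% = 21.99%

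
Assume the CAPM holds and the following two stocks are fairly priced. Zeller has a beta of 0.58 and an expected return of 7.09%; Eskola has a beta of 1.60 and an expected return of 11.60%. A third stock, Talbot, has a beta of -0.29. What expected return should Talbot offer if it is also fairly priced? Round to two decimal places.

3.24%

MRP (SML slope) = (11.60% − 7.09%) / (1.60 − 0.58) = 4.51% / 1.02 = 4.4216%
R_f (intercept) = 7.09% − 0.58 × 4.4216% = 4.5255%
E(R_Talbot) = R_f + β × MRP = 4.5255% + -0.29 × 4.4216% = 3.24%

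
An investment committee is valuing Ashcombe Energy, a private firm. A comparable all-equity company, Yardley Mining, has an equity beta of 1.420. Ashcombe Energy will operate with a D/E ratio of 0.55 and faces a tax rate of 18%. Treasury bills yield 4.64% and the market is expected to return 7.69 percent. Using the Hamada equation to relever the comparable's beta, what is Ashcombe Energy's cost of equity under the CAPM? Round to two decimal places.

10.92%

β_L = β_U × [1 + (1 − t)(D/E)] = 1.420 × [1 + (1 − 0.18) × 0.55]
    = 1.420 × [1 + 0.82 × 0.55] = 1.420 × 1.4510 = 2.0604
MRP = 7.69% − 4.64% = 3.05%
E(R) = R_f + β_L × MRP = 4.64% + 2.0604 × 3.05% = 10.92%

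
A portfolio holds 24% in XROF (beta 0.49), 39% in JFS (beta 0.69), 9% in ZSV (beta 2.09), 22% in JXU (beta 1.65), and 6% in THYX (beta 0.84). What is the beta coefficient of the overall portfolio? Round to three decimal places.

β_P = Σ w_i β_i = 0.24×0.49 + 0.39×0.69 + 0.09×2.09 + 0.22×1.65 + 0.06×0.84 = 0.9882

0.988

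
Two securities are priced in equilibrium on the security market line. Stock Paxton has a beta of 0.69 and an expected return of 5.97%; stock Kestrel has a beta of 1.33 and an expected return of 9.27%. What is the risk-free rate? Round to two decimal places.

2.41%

Both satisfy E(R) = R_f + β·MRP, so the slope of the SML is
MRP = (9.27% − 5.97%) / (1.33 − 0.69) = 3.30% / 0.64 = 5.1563%
R_f = E(R_Paxton) − β_Paxton·MRP = 5.97% − 0.69 × 5.1563% = 2.4122%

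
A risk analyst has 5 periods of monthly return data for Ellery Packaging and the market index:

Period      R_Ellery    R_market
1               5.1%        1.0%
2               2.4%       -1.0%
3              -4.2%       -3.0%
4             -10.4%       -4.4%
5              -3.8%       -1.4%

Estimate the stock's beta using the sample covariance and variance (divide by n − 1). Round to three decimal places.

2.804

Mean R_i = (5.1 + 2.4 − 4.2 − 10.4 − 3.8) / 5 = -2.1800%
Mean R_m = (1.0 − 1.0 − 3.0 − 4.4 − 1.4) / 5 = -1.7600%
Σ(R_i − R̄_i)(R_m − R̄_m) = 47.1960  ⇒  Cov = 47.1960 / 4 = 11.7990
Σ(R_m − R̄_m)² = 16.8320  ⇒  Var(R_m) = 16.8320 / 4 = 4.2080
β = Cov / Var(R_m) = 11.7990 / 4.2080 = 2.8039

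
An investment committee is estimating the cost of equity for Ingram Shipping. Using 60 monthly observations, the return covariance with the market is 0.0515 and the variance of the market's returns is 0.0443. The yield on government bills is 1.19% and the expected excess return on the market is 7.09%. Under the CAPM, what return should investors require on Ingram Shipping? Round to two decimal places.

9.43%

β = Cov(R_i, R_m) / Var(R_m) = 0.0515 / 0.0443 = 1.1625
E(R) = R_f + β × MRP = 1.19% + 1.1625 × 7.09% = 9.43%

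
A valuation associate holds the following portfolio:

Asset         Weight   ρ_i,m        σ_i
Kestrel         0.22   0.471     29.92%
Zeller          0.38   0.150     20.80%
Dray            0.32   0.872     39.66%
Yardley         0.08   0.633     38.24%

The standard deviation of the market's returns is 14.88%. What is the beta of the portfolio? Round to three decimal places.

β_Kestrel = 0.471 × 29.92% / 14.88% = 0.9471
β_Zeller = 0.150 × 20.80% / 14.88% = 0.2097
β_Dray = 0.872 × 39.66% / 14.88% = 2.3242
β_Yardley = 0.633 × 38.24% / 14.88% = 1.6267
β_P = Σ w_i β_i = 0.22×0.9471 + 0.38×0.2097 + 0.32×2.3242 + 0.08×1.6267 = 1.1619

1.162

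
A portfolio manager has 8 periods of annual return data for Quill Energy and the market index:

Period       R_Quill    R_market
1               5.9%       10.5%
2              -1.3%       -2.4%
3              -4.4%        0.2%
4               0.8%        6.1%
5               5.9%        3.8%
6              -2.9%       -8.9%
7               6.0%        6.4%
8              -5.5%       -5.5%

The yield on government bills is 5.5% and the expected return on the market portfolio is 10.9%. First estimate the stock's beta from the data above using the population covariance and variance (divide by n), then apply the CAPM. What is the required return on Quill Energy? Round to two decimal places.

8.69%

Mean R_i = (5.9 − 1.3 − 4.4 + 0.8 + 5.9 − 2.9 + 6.0 − 5.5) / 8 = 0.5625%
Mean R_m = (10.5 − 2.4 + 0.2 + 6.1 + 3.8 − 8.9 + 6.4 − 5.5) / 8 = 1.2750%
Σ(R_i − R̄_i)(R_m − R̄_m) = 180.2125  ⇒  Cov = 180.2125 / 8 = 22.5266
Σ(R_m − R̄_m)² = 305.1150  ⇒  Var(R_m) = 305.1150 / 8 = 38.1394
β = Cov / Var(R_m) = 22.5266 / 38.1394 = 0.5906
MRP = 10.9% − 5.5% = 5.40%
E(R) = R_f + β × MRP = 5.5% + 0.5906 × 5.4% = 8.69%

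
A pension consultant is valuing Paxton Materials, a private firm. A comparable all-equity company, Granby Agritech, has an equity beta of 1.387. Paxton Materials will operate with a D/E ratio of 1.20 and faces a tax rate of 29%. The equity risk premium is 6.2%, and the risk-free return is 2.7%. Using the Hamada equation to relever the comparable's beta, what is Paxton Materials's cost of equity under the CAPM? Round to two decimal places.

18.63%

β_L = β_U × [1 + (1 − t)(D/E)] = 1.387 × [1 + (1 − 0.29) × 1.20]
    = 1.387 × [1 + 0.71 × 1.20] = 1.387 × 1.8520 = 2.5687
E(R) = R_f + β_L × MRP = 2.7% + 2.5687 × 6.2% = 18.63%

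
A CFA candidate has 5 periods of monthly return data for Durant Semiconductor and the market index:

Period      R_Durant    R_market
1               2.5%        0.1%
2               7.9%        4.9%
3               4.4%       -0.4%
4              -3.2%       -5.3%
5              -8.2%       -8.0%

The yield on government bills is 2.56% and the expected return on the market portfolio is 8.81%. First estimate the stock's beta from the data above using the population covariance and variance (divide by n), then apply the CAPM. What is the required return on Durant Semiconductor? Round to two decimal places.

Mean R_i = (2.5 + 7.9 + 4.4 − 3.2 − 8.2) / 5 = 0.6800%
Mean R_m = (0.1 + 4.9 − 0.4 − 5.3 − 8.0) / 5 = -1.7400%
Σ(R_i − R̄_i)(R_m − R̄_m) = 125.6760  ⇒  Cov = 125.6760 / 5 = 25.1352
Σ(R_m − R̄_m)² = 101.1320  ⇒  Var(R_m) = 101.1320 / 5 = 20.2264
β = Cov / Var(R_m) = 25.1352 / 20.2264 = 1.2427
MRP = 8.81% − 2.56% = 6.25%
E(R) = R_f + β × MRP = 2.56% + 1.2427 × 6.25% = 10.33%

10.33%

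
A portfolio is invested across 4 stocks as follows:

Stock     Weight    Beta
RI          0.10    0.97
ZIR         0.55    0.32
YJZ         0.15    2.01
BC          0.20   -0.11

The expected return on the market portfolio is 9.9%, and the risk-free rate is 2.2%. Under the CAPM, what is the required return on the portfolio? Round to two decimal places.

β_P = Σ w_i β_i = 0.10×0.97 + 0.55×0.32 + 0.15×2.01 + 0.20×-0.11 = 0.5525
MRP = 9.9% − 2.2% = 7.70%
E(R_P) = R_f + β_P × MRP = 2.2% + 0.5525 × 7.7% = 6.45%

6.45%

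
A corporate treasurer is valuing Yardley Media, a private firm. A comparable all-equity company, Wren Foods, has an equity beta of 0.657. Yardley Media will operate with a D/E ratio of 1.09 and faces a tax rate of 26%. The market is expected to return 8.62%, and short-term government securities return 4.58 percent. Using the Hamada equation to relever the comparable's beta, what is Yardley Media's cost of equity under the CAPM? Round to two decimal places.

β_L = β_U × [1 + (1 − t)(D/E)] = 0.657 × [1 + (1 − 0.26) × 1.09]
    = 0.657 × [1 + 0.74 × 1.09] = 0.657 × 1.8066 = 1.1869
MRP = 8.62% − 4.58% = 4.04%
E(R) = R_f + β_L × MRP = 4.58% + 1.1869 × 4.04% = 9.38%

9.38%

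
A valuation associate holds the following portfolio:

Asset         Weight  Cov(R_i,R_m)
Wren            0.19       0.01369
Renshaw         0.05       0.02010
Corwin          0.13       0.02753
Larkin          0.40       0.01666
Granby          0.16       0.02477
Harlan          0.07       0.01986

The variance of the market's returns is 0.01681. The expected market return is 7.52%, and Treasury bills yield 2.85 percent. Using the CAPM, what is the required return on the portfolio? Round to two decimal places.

8.18%

β_Wren = 0.01369 / 0.01681 = 0.8144
β_Renshaw = 0.02010 / 0.01681 = 1.1957
β_Corwin = 0.02753 / 0.01681 = 1.6377
β_Larkin = 0.01666 / 0.01681 = 0.9911
β_Granby = 0.02477 / 0.01681 = 1.4735
β_Harlan = 0.01986 / 0.01681 = 1.1814
β_P = Σ w_i β_i = 0.19×0.8144 + 0.05×1.1957 + 0.13×1.6377 + 0.40×0.9911 + 0.16×1.4735 + 0.07×1.1814 = 1.1423
MRP = 7.52% − 2.85% = 4.67%
E(R_P) = R_f + β_P × MRP = 2.85% + 1.1423 × 4.67% = 8.18%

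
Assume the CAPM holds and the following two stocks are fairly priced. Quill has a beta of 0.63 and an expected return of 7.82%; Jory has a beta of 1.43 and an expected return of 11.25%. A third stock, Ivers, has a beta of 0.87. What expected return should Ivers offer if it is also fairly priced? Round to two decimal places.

MRP (SML slope) = (11.25% − 7.82%) / (1.43 − 0.63) = 3.43% / 0.80 = 4.2875%
R_f (intercept) = 7.82% − 0.63 × 4.2875% = 5.1189%
E(R_Ivers) = R_f + β × MRP = 5.1189% + 0.87 × 4.2875% = 8.85%

8.85%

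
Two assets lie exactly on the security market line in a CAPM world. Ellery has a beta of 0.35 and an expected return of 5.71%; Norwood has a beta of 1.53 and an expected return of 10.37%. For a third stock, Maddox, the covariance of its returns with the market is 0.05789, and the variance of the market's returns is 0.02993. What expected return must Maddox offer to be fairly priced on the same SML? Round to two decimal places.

11.97%

MRP = (10.37% − 5.71%) / (1.53 − 0.35) = 3.9492%
R_f = 5.71% − 0.35 × 3.9492% = 4.3278%
β_Maddox = Cov / Var(R_m) = 0.05789 / 0.02993 = 1.9342
E(R_Maddox) = R_f + β × MRP = 4.3278% + 1.9342 × 3.9492% = 11.97%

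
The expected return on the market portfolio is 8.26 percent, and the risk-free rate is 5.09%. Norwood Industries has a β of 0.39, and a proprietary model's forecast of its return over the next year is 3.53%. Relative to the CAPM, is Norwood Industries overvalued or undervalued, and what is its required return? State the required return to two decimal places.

Overvalued; required return 6.33%

MRP = 8.26% − 5.09% = 3.17%
Required return = R_f + β·MRP = 5.09% + 0.39 × 3.17% = 6.33%
Forecast 3.53% < required 6.33% → the stock plots below the SML → overvalued.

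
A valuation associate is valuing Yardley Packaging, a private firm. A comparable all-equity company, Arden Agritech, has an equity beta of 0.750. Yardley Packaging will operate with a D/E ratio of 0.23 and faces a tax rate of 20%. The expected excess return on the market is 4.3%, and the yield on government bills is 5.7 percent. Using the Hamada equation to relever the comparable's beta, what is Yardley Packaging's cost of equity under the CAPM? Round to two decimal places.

9.52%

β_L = β_U × [1 + (1 − t)(D/E)] = 0.750 × [1 + (1 − 0.20) × 0.23]
    = 0.750 × [1 + 0.80 × 0.23] = 0.750 × 1.1840 = 0.8880
E(R) = R_f + β_L × MRP = 5.7% + 0.8880 × 4.3% = 9.52%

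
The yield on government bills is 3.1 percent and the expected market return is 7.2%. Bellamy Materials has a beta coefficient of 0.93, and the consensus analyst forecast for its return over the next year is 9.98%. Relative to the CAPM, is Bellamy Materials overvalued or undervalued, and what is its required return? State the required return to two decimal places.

MRP = 7.2% − 3.1% = 4.10%
Required return = R_f + β·MRP = 3.1% + 0.93 × 4.1% = 6.91%
Forecast 9.98% > required 6.91% → the stock plots above the SML → undervalued.

Undervalued; required return 6.91%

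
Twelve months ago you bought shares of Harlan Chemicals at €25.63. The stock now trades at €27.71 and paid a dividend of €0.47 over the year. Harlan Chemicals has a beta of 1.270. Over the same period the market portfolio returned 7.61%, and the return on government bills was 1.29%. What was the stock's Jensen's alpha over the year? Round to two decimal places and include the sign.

Realised HPR = (P1 + D1 − P0) / P0 = (27.71 + 0.47 − 25.63) / 25.63 = 2.55 / 25.63 = 9.9493%
MRP = 7.61% − 1.29% = 6.32%
CAPM required = R_f + β·MRP = 1.29% + 1.270 × 6.32% = 9.31640%
α = realised − required = 9.9493% − 9.31640% = +0.63%

+0.63%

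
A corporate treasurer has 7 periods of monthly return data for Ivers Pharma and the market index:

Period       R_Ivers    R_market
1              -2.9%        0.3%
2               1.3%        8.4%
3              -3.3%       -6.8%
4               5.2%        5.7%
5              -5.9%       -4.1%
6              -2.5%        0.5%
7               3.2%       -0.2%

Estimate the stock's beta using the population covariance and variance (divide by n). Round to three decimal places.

0.530

Mean R_i = (-2.9 + 1.3 − 3.3 + 5.2 − 5.9 − 2.5 + 3.2) / 7 = -0.7000%
Mean R_m = (0.3 + 8.4 − 6.8 + 5.7 − 4.1 + 0.5 − 0.2) / 7 = 0.5429%
Σ(R_i − R̄_i)(R_m − R̄_m) = 87.0900  ⇒  Cov = 87.0900 / 7 = 12.4414
Σ(R_m − R̄_m)² = 164.4171  ⇒  Var(R_m) = 164.4171 / 7 = 23.4882
β = Cov / Var(R_m) = 12.4414 / 23.4882 = 0.5297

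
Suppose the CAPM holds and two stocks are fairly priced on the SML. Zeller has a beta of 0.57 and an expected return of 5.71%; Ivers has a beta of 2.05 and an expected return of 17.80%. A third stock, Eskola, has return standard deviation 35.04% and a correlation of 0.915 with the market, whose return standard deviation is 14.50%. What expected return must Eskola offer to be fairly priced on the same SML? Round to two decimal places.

MRP = (17.80% − 5.71%) / (2.05 − 0.57) = 8.1689%
R_f = 5.71% − 0.57 × 8.1689% = 1.0537%
β_Eskola = ρ·σ_i/σ_m = 0.915 × 35.04 / 14.50 = 2.2111
E(R_Eskola) = R_f + β × MRP = 1.0537% + 2.2111 × 8.1689% = 19.12%

19.12%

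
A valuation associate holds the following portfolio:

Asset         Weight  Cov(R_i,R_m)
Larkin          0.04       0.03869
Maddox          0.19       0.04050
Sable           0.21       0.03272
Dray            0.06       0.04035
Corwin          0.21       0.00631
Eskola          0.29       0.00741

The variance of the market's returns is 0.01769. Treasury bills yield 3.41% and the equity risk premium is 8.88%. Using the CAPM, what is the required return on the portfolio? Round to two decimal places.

β_Larkin = 0.03869 / 0.01769 = 2.1871
β_Maddox = 0.04050 / 0.01769 = 2.2894
β_Sable = 0.03272 / 0.01769 = 1.8496
β_Dray = 0.04035 / 0.01769 = 2.2809
β_Corwin = 0.00631 / 0.01769 = 0.3567
β_Eskola = 0.00741 / 0.01769 = 0.4189
β_P = Σ w_i β_i = 0.04×2.1871 + 0.19×2.2894 + 0.21×1.8496 + 0.06×2.2809 + 0.21×0.3567 + 0.29×0.4189 = 1.2441
E(R_P) = R_f + β_P × MRP = 3.41% + 1.2441 × 8.88% = 14.46%

14.46%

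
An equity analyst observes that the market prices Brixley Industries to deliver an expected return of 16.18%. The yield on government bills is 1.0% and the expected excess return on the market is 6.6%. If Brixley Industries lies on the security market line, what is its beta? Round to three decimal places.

2.300

β = (E(R) − R_f) / MRP = (16.18% − 1.0%) / 6.6% = 15.18% / 6.6% = 2.300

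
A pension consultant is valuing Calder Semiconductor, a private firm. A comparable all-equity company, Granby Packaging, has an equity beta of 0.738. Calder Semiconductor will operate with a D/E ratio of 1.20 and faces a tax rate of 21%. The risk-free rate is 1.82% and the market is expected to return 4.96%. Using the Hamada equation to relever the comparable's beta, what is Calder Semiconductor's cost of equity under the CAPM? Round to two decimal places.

6.33%

β_L = β_U × [1 + (1 − t)(D/E)] = 0.738 × [1 + (1 − 0.21) × 1.20]
    = 0.738 × [1 + 0.79 × 1.20] = 0.738 × 1.9480 = 1.4376
MRP = 4.96% − 1.82% = 3.14%
E(R) = R_f + β_L × MRP = 1.82% + 1.4376 × 3.14% = 6.33%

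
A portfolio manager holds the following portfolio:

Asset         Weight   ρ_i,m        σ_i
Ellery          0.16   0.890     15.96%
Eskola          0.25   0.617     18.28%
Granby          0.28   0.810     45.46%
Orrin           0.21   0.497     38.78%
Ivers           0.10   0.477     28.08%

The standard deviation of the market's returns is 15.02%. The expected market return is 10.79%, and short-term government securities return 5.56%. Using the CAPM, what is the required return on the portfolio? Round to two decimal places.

β_Ellery = 0.890 × 15.96% / 15.02% = 0.9457
β_Eskola = 0.617 × 18.28% / 15.02% = 0.7509
β_Granby = 0.810 × 45.46% / 15.02% = 2.4516
β_Orrin = 0.497 × 38.78% / 15.02% = 1.2832
β_Ivers = 0.477 × 28.08% / 15.02% = 0.8918
β_P = Σ w_i β_i = 0.16×0.9457 + 0.25×0.7509 + 0.28×2.4516 + 0.21×1.2832 + 0.10×0.8918 = 1.3841
MRP = 10.79% − 5.56% = 5.23%
E(R_P) = R_f + β_P × MRP = 5.56% + 1.3841 × 5.23% = 12.80%

12.80%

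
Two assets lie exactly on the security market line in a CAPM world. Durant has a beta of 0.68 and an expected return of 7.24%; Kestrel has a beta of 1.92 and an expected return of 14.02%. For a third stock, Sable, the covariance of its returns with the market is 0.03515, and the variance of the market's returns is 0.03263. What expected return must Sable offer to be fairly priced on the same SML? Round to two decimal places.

MRP = (14.02% − 7.24%) / (1.92 − 0.68) = 5.4677%
R_f = 7.24% − 0.68 × 5.4677% = 3.5220%
β_Sable = Cov / Var(R_m) = 0.03515 / 0.03263 = 1.0772
E(R_Sable) = R_f + β × MRP = 3.5220% + 1.0772 × 5.4677% = 9.41%

9.41%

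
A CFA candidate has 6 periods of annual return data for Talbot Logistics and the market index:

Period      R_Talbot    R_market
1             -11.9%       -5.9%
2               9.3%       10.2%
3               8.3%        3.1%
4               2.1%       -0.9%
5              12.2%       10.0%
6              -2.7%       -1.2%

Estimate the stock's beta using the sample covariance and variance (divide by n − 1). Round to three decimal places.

1.276

Mean R_i = (-11.9 + 9.3 + 8.3 + 2.1 + 12.2 − 2.7) / 6 = 2.8833%
Mean R_m = (-5.9 + 10.2 + 3.1 − 0.9 + 10.0 − 1.2) / 6 = 2.5500%
Σ(R_i − R̄_i)(R_m − R̄_m) = 270.0350  ⇒  Cov = 270.0350 / 5 = 54.0070
Σ(R_m − R̄_m)² = 211.6950  ⇒  Var(R_m) = 211.6950 / 5 = 42.3390
β = Cov / Var(R_m) = 54.0070 / 42.3390 = 1.2756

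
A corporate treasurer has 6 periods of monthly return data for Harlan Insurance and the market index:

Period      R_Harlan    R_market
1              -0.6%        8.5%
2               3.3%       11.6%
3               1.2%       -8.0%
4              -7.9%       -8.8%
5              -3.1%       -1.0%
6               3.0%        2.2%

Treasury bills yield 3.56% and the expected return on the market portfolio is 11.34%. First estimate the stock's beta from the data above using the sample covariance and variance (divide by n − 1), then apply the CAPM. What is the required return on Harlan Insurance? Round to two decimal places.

Mean R_i = (-0.6 + 3.3 + 1.2 − 7.9 − 3.1 + 3.0) / 6 = -0.6833%
Mean R_m = (8.5 + 11.6 − 8.0 − 8.8 − 1.0 + 2.2) / 6 = 0.7500%
Σ(R_i − R̄_i)(R_m − R̄_m) = 105.8750  ⇒  Cov = 105.8750 / 5 = 21.1750
Σ(R_m − R̄_m)² = 350.7150  ⇒  Var(R_m) = 350.7150 / 5 = 70.1430
β = Cov / Var(R_m) = 21.1750 / 70.1430 = 0.3019
MRP = 11.34% − 3.56% = 7.78%
E(R) = R_f + β × MRP = 3.56% + 0.3019 × 7.78% = 5.91%

5.91%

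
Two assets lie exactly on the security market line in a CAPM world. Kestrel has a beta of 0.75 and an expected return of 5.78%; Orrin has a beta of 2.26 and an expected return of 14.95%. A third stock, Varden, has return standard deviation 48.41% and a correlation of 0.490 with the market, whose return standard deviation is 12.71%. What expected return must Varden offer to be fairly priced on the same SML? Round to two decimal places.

12.56%

MRP = (14.95% − 5.78%) / (2.26 − 0.75) = 6.0728%
R_f = 5.78% − 0.75 × 6.0728% = 1.2254%
β_Varden = ρ·σ_i/σ_m = 0.490 × 48.41 / 12.71 = 1.8663
E(R_Varden) = R_f + β × MRP = 1.2254% + 1.8663 × 6.0728% = 12.56%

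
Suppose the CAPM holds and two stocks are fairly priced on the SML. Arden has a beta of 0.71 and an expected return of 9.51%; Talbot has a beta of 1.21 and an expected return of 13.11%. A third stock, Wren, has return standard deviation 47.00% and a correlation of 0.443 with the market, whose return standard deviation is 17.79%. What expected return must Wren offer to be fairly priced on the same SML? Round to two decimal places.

MRP = (13.11% − 9.51%) / (1.21 − 0.71) = 7.2000%
R_f = 9.51% − 0.71 × 7.2000% = 4.3980%
β_Wren = ρ·σ_i/σ_m = 0.443 × 47.00 / 17.79 = 1.1704
E(R_Wren) = R_f + β × MRP = 4.3980% + 1.1704 × 7.2000% = 12.82%

12.82%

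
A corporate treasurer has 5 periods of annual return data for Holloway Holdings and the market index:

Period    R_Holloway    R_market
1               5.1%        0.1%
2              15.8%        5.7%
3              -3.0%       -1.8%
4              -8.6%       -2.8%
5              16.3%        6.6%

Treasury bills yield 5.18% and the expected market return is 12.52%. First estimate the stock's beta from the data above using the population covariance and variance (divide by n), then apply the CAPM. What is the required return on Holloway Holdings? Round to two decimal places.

23.56%

Mean R_i = (5.1 + 15.8 − 3.0 − 8.6 + 16.3) / 5 = 5.1200%
Mean R_m = (0.1 + 5.7 − 1.8 − 2.8 + 6.6) / 5 = 1.5600%
Σ(R_i − R̄_i)(R_m − R̄_m) = 187.6940  ⇒  Cov = 187.6940 / 5 = 37.5388
Σ(R_m − R̄_m)² = 74.9720  ⇒  Var(R_m) = 74.9720 / 5 = 14.9944
β = Cov / Var(R_m) = 37.5388 / 14.9944 = 2.5035
MRP = 12.52% − 5.18% = 7.34%
E(R) = R_f + β × MRP = 5.18% + 2.5035 × 7.34% = 23.56%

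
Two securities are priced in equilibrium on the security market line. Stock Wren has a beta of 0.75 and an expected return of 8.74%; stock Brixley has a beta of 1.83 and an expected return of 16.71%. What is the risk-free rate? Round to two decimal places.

Both satisfy E(R) = R_f + β·MRP, so the slope of the SML is
MRP = (16.71% − 8.74%) / (1.83 − 0.75) = 7.97% / 1.08 = 7.3796%
R_f = E(R_Wren) − β_Wren·MRP = 8.74% − 0.75 × 7.3796% = 3.2053%

3.21%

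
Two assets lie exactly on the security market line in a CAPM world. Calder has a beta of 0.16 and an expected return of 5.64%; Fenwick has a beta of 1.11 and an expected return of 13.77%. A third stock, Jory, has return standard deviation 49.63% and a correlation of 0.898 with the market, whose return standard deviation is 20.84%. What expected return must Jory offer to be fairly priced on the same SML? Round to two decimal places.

MRP = (13.77% − 5.64%) / (1.11 − 0.16) = 8.5579%
R_f = 5.64% − 0.16 × 8.5579% = 4.2707%
β_Jory = ρ·σ_i/σ_m = 0.898 × 49.63 / 20.84 = 2.1386
E(R_Jory) = R_f + β × MRP = 4.2707% + 2.1386 × 8.5579% = 22.57%

22.57%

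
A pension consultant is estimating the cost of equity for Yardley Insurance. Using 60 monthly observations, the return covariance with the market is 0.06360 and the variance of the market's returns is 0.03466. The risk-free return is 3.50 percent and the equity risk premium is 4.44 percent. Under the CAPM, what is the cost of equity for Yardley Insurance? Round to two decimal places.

β = Cov(R_i, R_m) / Var(R_m) = 0.06360 / 0.03466 = 1.8350
E(R) = R_f + β × MRP = 3.50% + 1.8350 × 4.44% = 11.65%

11.65%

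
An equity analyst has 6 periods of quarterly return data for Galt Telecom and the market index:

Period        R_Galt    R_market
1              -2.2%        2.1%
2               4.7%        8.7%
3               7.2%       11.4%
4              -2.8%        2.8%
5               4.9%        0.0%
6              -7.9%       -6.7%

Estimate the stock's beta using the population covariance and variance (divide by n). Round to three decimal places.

0.732

Mean R_i = (-2.2 + 4.7 + 7.2 − 2.8 + 4.9 − 7.9) / 6 = 0.6500%
Mean R_m = (2.1 + 8.7 + 11.4 + 2.8 + 0.0 − 6.7) / 6 = 3.0500%
Σ(R_i − R̄_i)(R_m − R̄_m) = 151.5450  ⇒  Cov = 151.5450 / 6 = 25.2575
Σ(R_m − R̄_m)² = 206.9750  ⇒  Var(R_m) = 206.9750 / 6 = 34.4958
β = Cov / Var(R_m) = 25.2575 / 34.4958 = 0.7322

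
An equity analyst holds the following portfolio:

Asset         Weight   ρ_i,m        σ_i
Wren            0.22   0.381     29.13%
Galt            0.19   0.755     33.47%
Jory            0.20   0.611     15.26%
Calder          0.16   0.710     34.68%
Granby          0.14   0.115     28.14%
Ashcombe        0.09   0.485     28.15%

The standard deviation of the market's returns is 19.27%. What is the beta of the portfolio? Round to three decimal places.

0.764

β_Wren = 0.381 × 29.13% / 19.27% = 0.5759
β_Galt = 0.755 × 33.47% / 19.27% = 1.3114
β_Jory = 0.611 × 15.26% / 19.27% = 0.4839
β_Calder = 0.710 × 34.68% / 19.27% = 1.2778
β_Granby = 0.115 × 28.14% / 19.27% = 0.1679
β_Ashcombe = 0.485 × 28.15% / 19.27% = 0.7085
β_P = Σ w_i β_i = 0.22×0.5759 + 0.19×1.3114 + 0.20×0.4839 + 0.16×1.2778 + 0.14×0.1679 + 0.09×0.7085 = 0.7644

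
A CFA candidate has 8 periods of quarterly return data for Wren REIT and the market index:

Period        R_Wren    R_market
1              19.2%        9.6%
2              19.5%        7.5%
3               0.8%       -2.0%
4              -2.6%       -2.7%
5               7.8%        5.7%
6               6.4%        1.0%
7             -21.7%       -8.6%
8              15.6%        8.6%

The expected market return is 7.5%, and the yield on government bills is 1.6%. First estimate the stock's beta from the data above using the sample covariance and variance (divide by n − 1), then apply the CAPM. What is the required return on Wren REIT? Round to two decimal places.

Mean R_i = (19.2 + 19.5 + 0.8 − 2.6 + 7.8 + 6.4 − 21.7 + 15.6) / 8 = 5.6250%
Mean R_m = (9.6 + 7.5 − 2.0 − 2.7 + 5.7 + 1.0 − 8.6 + 8.6) / 8 = 2.3875%
Σ(R_i − R̄_i)(R_m − R̄_m) = 600.1925  ⇒  Cov = 600.1925 / 7 = 85.7418
Σ(R_m − R̄_m)² = 295.5088  ⇒  Var(R_m) = 295.5088 / 7 = 42.2155
β = Cov / Var(R_m) = 85.7418 / 42.2155 = 2.0311
MRP = 7.5% − 1.6% = 5.90%
E(R) = R_f + β × MRP = 1.6% + 2.0311 × 5.9% = 13.58%

13.58%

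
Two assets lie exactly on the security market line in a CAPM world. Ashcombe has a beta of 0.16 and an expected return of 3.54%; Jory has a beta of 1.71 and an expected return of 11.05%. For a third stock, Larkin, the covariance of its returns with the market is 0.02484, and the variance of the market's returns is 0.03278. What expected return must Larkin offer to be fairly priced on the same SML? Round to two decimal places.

MRP = (11.05% − 3.54%) / (1.71 − 0.16) = 4.8452%
R_f = 3.54% − 0.16 × 4.8452% = 2.7648%
β_Larkin = Cov / Var(R_m) = 0.02484 / 0.03278 = 0.7578
E(R_Larkin) = R_f + β × MRP = 2.7648% + 0.7578 × 4.8452% = 6.44%

6.44%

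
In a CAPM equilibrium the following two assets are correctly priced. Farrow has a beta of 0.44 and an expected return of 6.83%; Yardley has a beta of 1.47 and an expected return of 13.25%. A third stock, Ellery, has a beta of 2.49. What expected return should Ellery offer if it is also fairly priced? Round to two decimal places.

19.61%

MRP (SML slope) = (13.25% − 6.83%) / (1.47 − 0.44) = 6.42% / 1.03 = 6.2330%
R_f (intercept) = 6.83% − 0.44 × 6.2330% = 4.0875%
E(R_Ellery) = R_f + β × MRP = 4.0875% + 2.49 × 6.2330% = 19.61%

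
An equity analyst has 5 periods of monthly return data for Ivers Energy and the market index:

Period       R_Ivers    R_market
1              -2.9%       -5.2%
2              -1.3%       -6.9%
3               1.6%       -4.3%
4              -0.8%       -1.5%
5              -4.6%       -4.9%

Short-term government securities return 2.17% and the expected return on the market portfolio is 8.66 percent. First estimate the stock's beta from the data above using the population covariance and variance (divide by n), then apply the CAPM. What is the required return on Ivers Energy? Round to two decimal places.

4.03%

Mean R_i = (-2.9 − 1.3 + 1.6 − 0.8 − 4.6) / 5 = -1.6000%
Mean R_m = (-5.2 − 6.9 − 4.3 − 1.5 − 4.9) / 5 = -4.5600%
Σ(R_i − R̄_i)(R_m − R̄_m) = 4.4300  ⇒  Cov = 4.4300 / 5 = 0.8860
Σ(R_m − R̄_m)² = 15.4320  ⇒  Var(R_m) = 15.4320 / 5 = 3.0864
β = Cov / Var(R_m) = 0.8860 / 3.0864 = 0.2871
MRP = 8.66% − 2.17% = 6.49%
E(R) = R_f + β × MRP = 2.17% + 0.2871 × 6.49% = 4.03%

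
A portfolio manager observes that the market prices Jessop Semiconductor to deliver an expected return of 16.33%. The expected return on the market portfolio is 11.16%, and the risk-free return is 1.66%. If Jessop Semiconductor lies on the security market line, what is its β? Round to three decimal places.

1.544

MRP = 11.16% − 1.66% = 9.50%
β = (E(R) − R_f) / MRP = (16.33% − 1.66%) / 9.50% = 14.67% / 9.50% = 1.544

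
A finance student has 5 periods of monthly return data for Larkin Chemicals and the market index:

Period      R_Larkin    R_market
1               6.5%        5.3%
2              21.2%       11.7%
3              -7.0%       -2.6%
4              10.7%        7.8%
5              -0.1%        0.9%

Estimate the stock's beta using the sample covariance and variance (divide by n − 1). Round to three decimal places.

Mean R_i = (6.5 + 21.2 − 7.0 + 10.7 − 0.1) / 5 = 6.2600%
Mean R_m = (5.3 + 11.7 − 2.6 + 7.8 + 0.9) / 5 = 4.6200%
Σ(R_i − R̄_i)(R_m − R̄_m) = 239.4540  ⇒  Cov = 239.4540 / 4 = 59.8635
Σ(R_m − R̄_m)² = 126.6680  ⇒  Var(R_m) = 126.6680 / 4 = 31.6670
β = Cov / Var(R_m) = 59.8635 / 31.6670 = 1.8904

1.890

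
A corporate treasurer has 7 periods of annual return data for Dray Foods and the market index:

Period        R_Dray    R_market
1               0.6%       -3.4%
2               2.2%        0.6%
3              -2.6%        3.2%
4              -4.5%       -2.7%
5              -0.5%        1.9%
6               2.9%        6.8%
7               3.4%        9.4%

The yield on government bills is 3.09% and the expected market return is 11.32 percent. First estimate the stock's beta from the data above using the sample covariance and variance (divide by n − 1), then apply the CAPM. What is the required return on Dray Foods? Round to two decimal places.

6.24%

Mean R_i = (0.6 + 2.2 − 2.6 − 4.5 − 0.5 + 2.9 + 3.4) / 7 = 0.2143%
Mean R_m = (-3.4 + 0.6 + 3.2 − 2.7 + 1.9 + 6.8 + 9.4) / 7 = 2.2571%
Σ(R_i − R̄_i)(R_m − R̄_m) = 50.4543  ⇒  Cov = 50.4543 / 6 = 8.4091
Σ(R_m − R̄_m)² = 131.9971  ⇒  Var(R_m) = 131.9971 / 6 = 21.9995
β = Cov / Var(R_m) = 8.4091 / 21.9995 = 0.3822
MRP = 11.32% − 3.09% = 8.23%
E(R) = R_f + β × MRP = 3.09% + 0.3822 × 8.23% = 6.24%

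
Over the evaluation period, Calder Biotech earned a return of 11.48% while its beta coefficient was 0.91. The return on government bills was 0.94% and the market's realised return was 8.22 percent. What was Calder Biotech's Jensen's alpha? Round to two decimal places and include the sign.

Market excess return = 8.22% − 0.94% = 7.28%
CAPM benchmark = R_f + β(R_m − R_f) = 0.94% + 0.91 × 7.28% = 7.5648%
α = actual − benchmark = 11.48% − 7.5648% = +3.92%

+3.92%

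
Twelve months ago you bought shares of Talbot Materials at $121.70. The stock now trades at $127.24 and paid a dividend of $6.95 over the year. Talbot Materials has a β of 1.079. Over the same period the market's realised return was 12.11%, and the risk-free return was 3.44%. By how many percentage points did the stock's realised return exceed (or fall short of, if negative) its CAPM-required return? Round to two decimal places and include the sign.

Realised HPR = (P1 + D1 − P0) / P0 = (127.24 + 6.95 − 121.70) / 121.70 = 12.49 / 121.70 = 10.2629%
MRP = 12.11% − 3.44% = 8.67%
CAPM required = R_f + β·MRP = 3.44% + 1.079 × 8.67% = 12.79493%
α = realised − required = 10.2629% − 12.79493% = -2.53%

-2.53%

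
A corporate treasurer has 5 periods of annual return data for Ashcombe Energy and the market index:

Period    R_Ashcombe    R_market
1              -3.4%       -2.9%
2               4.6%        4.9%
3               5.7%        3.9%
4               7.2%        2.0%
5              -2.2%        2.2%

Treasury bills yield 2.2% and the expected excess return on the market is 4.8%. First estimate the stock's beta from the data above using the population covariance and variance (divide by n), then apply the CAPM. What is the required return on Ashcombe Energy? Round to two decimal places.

7.54%

Mean R_i = (-3.4 + 4.6 + 5.7 + 7.2 − 2.2) / 5 = 2.3800%
Mean R_m = (-2.9 + 4.9 + 3.9 + 2.0 + 2.2) / 5 = 2.0200%
Σ(R_i − R̄_i)(R_m − R̄_m) = 40.1520  ⇒  Cov = 40.1520 / 5 = 8.0304
Σ(R_m − R̄_m)² = 36.0680  ⇒  Var(R_m) = 36.0680 / 5 = 7.2136
β = Cov / Var(R_m) = 8.0304 / 7.2136 = 1.1132
E(R) = R_f + β × MRP = 2.2% + 1.1132 × 4.8% = 7.54%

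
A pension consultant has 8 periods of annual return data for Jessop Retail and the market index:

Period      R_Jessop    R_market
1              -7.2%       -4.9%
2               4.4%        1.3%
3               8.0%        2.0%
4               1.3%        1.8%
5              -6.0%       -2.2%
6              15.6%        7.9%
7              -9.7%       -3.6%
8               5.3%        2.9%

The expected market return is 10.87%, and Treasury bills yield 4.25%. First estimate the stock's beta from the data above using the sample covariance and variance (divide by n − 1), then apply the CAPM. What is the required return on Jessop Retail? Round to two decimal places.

17.61%

Mean R_i = (-7.2 + 4.4 + 8.0 + 1.3 − 6.0 + 15.6 − 9.7 + 5.3) / 8 = 1.4625%
Mean R_m = (-4.9 + 1.3 + 2.0 + 1.8 − 2.2 + 7.9 − 3.6 + 2.9) / 8 = 0.6500%
Σ(R_i − R̄_i)(R_m − R̄_m) = 238.4650  ⇒  Cov = 238.4650 / 7 = 34.0664
Σ(R_m − R̄_m)² = 118.1800  ⇒  Var(R_m) = 118.1800 / 7 = 16.8829
β = Cov / Var(R_m) = 34.0664 / 16.8829 = 2.0178
MRP = 10.87% − 4.25% = 6.62%
E(R) = R_f + β × MRP = 4.25% + 2.0178 × 6.62% = 17.61%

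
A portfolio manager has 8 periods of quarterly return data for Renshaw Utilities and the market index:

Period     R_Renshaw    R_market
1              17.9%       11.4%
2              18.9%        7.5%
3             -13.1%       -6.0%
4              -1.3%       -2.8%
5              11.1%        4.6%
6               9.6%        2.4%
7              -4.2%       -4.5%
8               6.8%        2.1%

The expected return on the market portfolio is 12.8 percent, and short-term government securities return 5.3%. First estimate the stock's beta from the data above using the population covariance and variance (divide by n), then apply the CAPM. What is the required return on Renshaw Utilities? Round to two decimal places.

Mean R_i = (17.9 + 18.9 − 13.1 − 1.3 + 11.1 + 9.6 − 4.2 + 6.8) / 8 = 5.7125%
Mean R_m = (11.4 + 7.5 − 6.0 − 2.8 + 4.6 + 2.4 − 4.5 + 2.1) / 8 = 1.8375%
Σ(R_i − R̄_i)(R_m − R̄_m) = 451.3563  ⇒  Cov = 451.3563 / 8 = 56.4195
Σ(R_m − R̄_m)² = 254.6188  ⇒  Var(R_m) = 254.6188 / 8 = 31.8274
β = Cov / Var(R_m) = 56.4195 / 31.8274 = 1.7727
MRP = 12.8% − 5.3% = 7.50%
E(R) = R_f + β × MRP = 5.3% + 1.7727 × 7.5% = 18.60%

18.60%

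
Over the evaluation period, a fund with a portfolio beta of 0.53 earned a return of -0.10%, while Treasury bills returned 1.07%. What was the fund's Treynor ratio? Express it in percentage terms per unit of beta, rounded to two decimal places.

-2.21%

Treynor = (R_P − R_f) / β_P = (-0.10% − 1.07%) / 0.5300 = -1.17% / 0.5300 = -2.21%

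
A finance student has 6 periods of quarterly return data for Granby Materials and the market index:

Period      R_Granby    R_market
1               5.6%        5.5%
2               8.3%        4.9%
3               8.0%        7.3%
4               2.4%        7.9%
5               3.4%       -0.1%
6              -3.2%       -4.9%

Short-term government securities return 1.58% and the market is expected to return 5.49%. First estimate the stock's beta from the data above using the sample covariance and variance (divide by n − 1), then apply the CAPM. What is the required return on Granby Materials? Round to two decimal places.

Mean R_i = (5.6 + 8.3 + 8.0 + 2.4 + 3.4 − 3.2) / 6 = 4.0833%
Mean R_m = (5.5 + 4.9 + 7.3 + 7.9 − 0.1 − 4.9) / 6 = 3.4333%
Σ(R_i − R̄_i)(R_m − R̄_m) = 80.0533  ⇒  Cov = 80.0533 / 5 = 16.0107
Σ(R_m − R̄_m)² = 123.2533  ⇒  Var(R_m) = 123.2533 / 5 = 24.6507
β = Cov / Var(R_m) = 16.0107 / 24.6507 = 0.6495
MRP = 5.49% − 1.58% = 3.91%
E(R) = R_f + β × MRP = 1.58% + 0.6495 × 3.91% = 4.12%

4.12%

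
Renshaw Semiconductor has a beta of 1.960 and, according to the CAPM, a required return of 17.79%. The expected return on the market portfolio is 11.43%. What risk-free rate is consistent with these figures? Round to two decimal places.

4.81%

E(R) = R_f + β(E(R_m) − R_f) = R_f(1 − β) + β·E(R_m)
17.79% = R_f × (1 − 1.960) + 1.960 × 11.43%
17.79% = R_f × -0.960 + 22.40280%
R_f = (17.79% − 22.40280%) / -0.960 = 4.81%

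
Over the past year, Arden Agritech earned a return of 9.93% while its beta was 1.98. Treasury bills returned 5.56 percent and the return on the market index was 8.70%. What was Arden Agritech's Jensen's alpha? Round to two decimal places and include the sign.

-1.85%

Market excess return = 8.70% − 5.56% = 3.14%
CAPM benchmark = R_f + β(R_m − R_f) = 5.56% + 1.98 × 3.14% = 11.7772%
α = actual − benchmark = 9.93% − 11.7772% = -1.85%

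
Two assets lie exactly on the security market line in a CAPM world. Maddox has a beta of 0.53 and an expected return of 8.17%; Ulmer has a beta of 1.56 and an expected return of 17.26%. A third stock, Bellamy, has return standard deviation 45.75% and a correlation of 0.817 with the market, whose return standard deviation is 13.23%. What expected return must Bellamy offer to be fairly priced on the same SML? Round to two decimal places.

MRP = (17.26% − 8.17%) / (1.56 − 0.53) = 8.8252%
R_f = 8.17% − 0.53 × 8.8252% = 3.4926%
β_Bellamy = ρ·σ_i/σ_m = 0.817 × 45.75 / 13.23 = 2.8252
E(R_Bellamy) = R_f + β × MRP = 3.4926% + 2.8252 × 8.8252% = 28.43%

28.43%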